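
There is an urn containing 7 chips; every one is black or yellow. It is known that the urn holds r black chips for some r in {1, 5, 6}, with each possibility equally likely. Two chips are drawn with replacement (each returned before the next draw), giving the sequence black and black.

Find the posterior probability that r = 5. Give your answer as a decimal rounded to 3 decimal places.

0.403

For each hypothesis, P(data | H) works out to: P(data | r = 1) = (1/7)(1/7) = 1/49; P(data | r = 5) = (5/7)(5/7) = 25/49; P(data | r = 6) = (6/7)(6/7) = 36/49.
Multiplying each by its prior: 1/3 · 1/49 = 1/147, 1/3 · 25/49 = 25/147, 1/3 · 36/49 = 12/49; with total 62/147.
So P(r = 5 | data) = (25/147) / (62/147) = 25/62.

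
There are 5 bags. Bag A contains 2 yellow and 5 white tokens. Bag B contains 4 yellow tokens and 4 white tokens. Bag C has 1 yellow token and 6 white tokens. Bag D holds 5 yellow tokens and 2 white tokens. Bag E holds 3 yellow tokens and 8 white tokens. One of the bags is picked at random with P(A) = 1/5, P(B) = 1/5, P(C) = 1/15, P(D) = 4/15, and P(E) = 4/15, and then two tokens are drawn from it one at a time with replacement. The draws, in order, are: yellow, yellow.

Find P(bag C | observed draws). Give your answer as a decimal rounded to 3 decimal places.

0.006

For each hypothesis, P(data | H) works out to: P(data | bag A) = (2/7)(2/7) = 0.081633; P(data | bag B) = (4/8)(4/8) = 0.25; P(data | bag C) = (1/7)(1/7) = 0.020408; P(data | bag D) = (5/7)(5/7) = 0.5102; P(data | bag E) = (3/11)(3/11) = 0.07438.
The prior-weighted likelihoods are 1/5 · 0.081633 = 0.016327, 1/5 · 0.25 = 0.05, 1/15 · 0.020408 = 0.0013605, 4/15 · 0.5102 = 0.13605, 4/15 · 0.07438 = 0.019835; summing to 0.22358.
Hence P(bag C | data) = (0.0013605) / (0.22358) = 0.0060854.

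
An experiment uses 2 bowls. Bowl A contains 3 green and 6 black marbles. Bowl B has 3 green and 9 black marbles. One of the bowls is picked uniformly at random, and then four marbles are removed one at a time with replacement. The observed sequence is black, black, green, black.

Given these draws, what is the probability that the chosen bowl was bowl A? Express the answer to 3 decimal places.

0.484

For each hypothesis, P(data | H) works out to: P(data | bowl A) = (6/9)(6/9)(3/9)(6/9) = 0.098765; P(data | bowl B) = (9/12)(9/12)(3/12)(9/12) = 0.10547.
Weighting by the prior gives 1/2 · 0.098765 = 0.049383, 1/2 · 0.10547 = 0.052734; these sum to 0.10212.
Hence P(bowl A | data) = (0.049383) / (0.10212) = 0.48359.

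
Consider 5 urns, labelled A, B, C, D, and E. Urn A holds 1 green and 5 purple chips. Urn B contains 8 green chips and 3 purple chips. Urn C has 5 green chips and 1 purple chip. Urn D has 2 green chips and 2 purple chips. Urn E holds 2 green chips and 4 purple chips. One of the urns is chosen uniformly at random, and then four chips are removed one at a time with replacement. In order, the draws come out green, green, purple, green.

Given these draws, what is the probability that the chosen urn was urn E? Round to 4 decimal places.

0.0844

Under each hypothesis, the probability of the observed sequence is: P(data | urn A) = (1/6)(1/6)(5/6)(1/6) = 0.003858; P(data | urn B) = (8/11)(8/11)(3/11)(8/11) = 0.10491; P(data | urn C) = (5/6)(5/6)(1/6)(5/6) = 0.096451; P(data | urn D) = (2/4)(2/4)(2/4)(2/4) = 0.0625; P(data | urn E) = (2/6)(2/6)(4/6)(2/6) = 0.024691.
The prior-weighted likelihoods are 1/5 · 0.003858 = 0.0007716, 1/5 · 0.10491 = 0.020982, 1/5 · 0.096451 = 0.01929, 1/5 · 0.0625 = 0.0125, 1/5 · 0.024691 = 0.0049383; these sum to 0.058482.
Hence P(urn E | data) = (0.0049383) / (0.058482) = 0.084441.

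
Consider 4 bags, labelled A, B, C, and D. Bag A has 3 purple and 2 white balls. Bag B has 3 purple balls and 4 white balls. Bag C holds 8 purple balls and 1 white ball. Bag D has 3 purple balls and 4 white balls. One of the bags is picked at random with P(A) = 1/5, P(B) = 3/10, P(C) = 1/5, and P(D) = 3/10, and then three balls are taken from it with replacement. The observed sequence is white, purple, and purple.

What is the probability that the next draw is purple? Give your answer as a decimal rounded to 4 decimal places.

0.5477

For each hypothesis, P(data | H) works out to: P(data | bag A) = (2/5)(3/5)(3/5) = 0.144; P(data | bag B) = (4/7)(3/7)(3/7) = 0.10496; P(data | bag C) = (1/9)(8/9)(8/9) = 0.087791; P(data | bag D) = (4/7)(3/7)(3/7) = 0.10496.
The prior-weighted likelihoods are 1/5 · 0.144 = 0.0288, 3/10 · 0.10496 = 0.031487, 1/5 · 0.087791 = 0.017558, 3/10 · 0.10496 = 0.031487; with total 0.10933.
The posterior is then P(bag A | data) = 0.26342, P(bag B | data) = 0.28799, P(bag C | data) = 0.1606, P(bag D | data) = 0.28799.
So P(purple next | data) = Σ P(purple next | H) P(H | data) = (3/5)(0.26342) + (3/7)(0.28799) + (8/9)(0.1606) + (3/7)(0.28799) = 0.54765.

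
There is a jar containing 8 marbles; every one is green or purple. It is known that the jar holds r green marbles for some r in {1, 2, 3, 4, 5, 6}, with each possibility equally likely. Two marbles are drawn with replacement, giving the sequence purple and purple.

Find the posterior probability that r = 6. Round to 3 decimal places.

Under each hypothesis, the probability of the observed sequence is: P(data | r = 1) = (7/8)(7/8) = 49/64; P(data | r = 2) = (6/8)(6/8) = 9/16; P(data | r = 3) = (5/8)(5/8) = 25/64; P(data | r = 4) = (4/8)(4/8) = 1/4; P(data | r = 5) = (3/8)(3/8) = 9/64; P(data | r = 6) = (2/8)(2/8) = 1/16.
Multiplying each by its prior: 1/6 · 49/64 = 49/384, 1/6 · 9/16 = 3/32, 1/6 · 25/64 = 25/384, 1/6 · 1/4 = 1/24, 1/6 · 9/64 = 3/128, 1/6 · 1/16 = 1/96; summing to 139/384.
Hence P(r = 6 | data) = (1/96) / (139/384) = 4/139.

0.029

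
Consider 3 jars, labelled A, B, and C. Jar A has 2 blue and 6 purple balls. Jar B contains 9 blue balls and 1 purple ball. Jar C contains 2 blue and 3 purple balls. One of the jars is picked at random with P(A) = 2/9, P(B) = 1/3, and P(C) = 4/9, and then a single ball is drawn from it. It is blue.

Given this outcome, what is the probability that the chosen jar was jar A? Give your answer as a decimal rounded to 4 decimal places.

Compute the likelihood of this draw for each case: P(data | jar A) = (2/8) = 1/4; P(data | jar B) = (9/10) = 9/10; P(data | jar C) = (2/5) = 2/5.
Multiplying each by its prior: 2/9 · 1/4 = 1/18, 1/3 · 9/10 = 3/10, 4/9 · 2/5 = 8/45; summing to 8/15.
So P(jar A | data) = (1/18) / (8/15) = 5/48.

0.1042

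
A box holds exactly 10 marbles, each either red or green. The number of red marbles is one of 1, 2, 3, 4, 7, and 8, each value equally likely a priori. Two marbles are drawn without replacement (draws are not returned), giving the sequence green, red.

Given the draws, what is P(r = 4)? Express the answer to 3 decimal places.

The likelihood of the observed sequence under each hypothesis: P(data | r = 1) = (9/10)(1/9) = 1/10; P(data | r = 2) = (8/10)(2/9) = 8/45; P(data | r = 3) = (7/10)(3/9) = 7/30; P(data | r = 4) = (6/10)(4/9) = 4/15; P(data | r = 7) = (3/10)(7/9) = 7/30; P(data | r = 8) = (2/10)(8/9) = 8/45.
Multiplying each by its prior: 1/6 · 1/10 = 1/60, 1/6 · 8/45 = 4/135, 1/6 · 7/30 = 7/180, 1/6 · 4/15 = 2/45, 1/6 · 7/30 = 7/180, 1/6 · 8/45 = 4/135; summing to 107/540.
Hence P(r = 4 | data) = (2/45) / (107/540) = 24/107.

0.224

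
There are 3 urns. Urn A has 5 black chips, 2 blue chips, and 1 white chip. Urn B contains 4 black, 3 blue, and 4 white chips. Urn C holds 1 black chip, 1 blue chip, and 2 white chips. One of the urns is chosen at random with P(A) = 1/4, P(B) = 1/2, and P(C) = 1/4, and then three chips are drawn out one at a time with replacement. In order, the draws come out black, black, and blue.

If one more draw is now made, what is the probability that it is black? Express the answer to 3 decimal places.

For each hypothesis, P(data | H) works out to: P(data | urn A) = (5/8)(5/8)(2/8) = 0.097656; P(data | urn B) = (4/11)(4/11)(3/11) = 0.036063; P(data | urn C) = (1/4)(1/4)(1/4) = 0.015625.
Multiplying each by its prior: 1/4 · 0.097656 = 0.024414, 1/2 · 0.036063 = 0.018032, 1/4 · 0.015625 = 0.0039062; with total 0.046352.
Normalising, the posterior is P(urn A | data) = 0.52671, P(urn B | data) = 0.38901, P(urn C | data) = 0.084274.
Averaging over the posterior, P(black next | data) = (5/8)(0.52671) + (4/11)(0.38901) + (1/4)(0.084274) = 0.49172.

0.492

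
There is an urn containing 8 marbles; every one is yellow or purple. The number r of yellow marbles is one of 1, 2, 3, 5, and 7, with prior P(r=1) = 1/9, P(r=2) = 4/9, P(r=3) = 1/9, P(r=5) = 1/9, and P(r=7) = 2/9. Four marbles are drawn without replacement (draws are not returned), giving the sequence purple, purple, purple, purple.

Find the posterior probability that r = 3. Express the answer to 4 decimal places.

0.0500

The likelihood of the observed sequence under each hypothesis: P(data | r = 1) = (7/8)(6/7)(5/6)(4/5) = 1/2; P(data | r = 2) = (6/8)(5/7)(4/6)(3/5) = 3/14; P(data | r = 3) = (5/8)(4/7)(3/6)(2/5) = 1/14; P(data | r = 5) = (3/8)(2/7)(1/6)(0/5) = 0; P(data | r = 7) = (1/8)(0/7) = 0.
Weighting by the prior gives 1/9 · 1/2 = 1/18, 4/9 · 3/14 = 2/21, 1/9 · 1/14 = 1/126, 1/9 · 0 = 0, 2/9 · 0 = 0; these sum to 10/63.
Therefore the posterior P(r = 3 | data) = (1/126) / (10/63) = 1/20.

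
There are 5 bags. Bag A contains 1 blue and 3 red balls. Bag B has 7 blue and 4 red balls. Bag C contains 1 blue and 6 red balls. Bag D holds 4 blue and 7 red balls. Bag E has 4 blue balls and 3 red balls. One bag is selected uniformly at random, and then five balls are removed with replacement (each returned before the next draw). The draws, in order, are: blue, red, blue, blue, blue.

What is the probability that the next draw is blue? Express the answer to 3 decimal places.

Compute the likelihood of the observed sequence for each case: P(data | bag A) = (1/4)(3/4)(1/4)(1/4)(1/4) = 0.0029297; P(data | bag B) = (7/11)(4/11)(7/11)(7/11)(7/11) = 0.059633; P(data | bag C) = (1/7)(6/7)(1/7)(1/7)(1/7) = 0.00035699; P(data | bag D) = (4/11)(7/11)(4/11)(4/11)(4/11) = 0.011127; P(data | bag E) = (4/7)(3/7)(4/7)(4/7)(4/7) = 0.045695.
Weighting by the prior gives 1/5 · 0.0029297 = 0.00058594, 1/5 · 0.059633 = 0.011927, 1/5 · 0.00035699 = 7.1399e-05, 1/5 · 0.011127 = 0.0022254, 1/5 · 0.045695 = 0.009139; summing to 0.023948.
Dividing through by the total gives posterior P(bag A | data) = 0.024467, P(bag B | data) = 0.49801, P(bag C | data) = 0.0029814, P(bag D | data) = 0.092924, P(bag E | data) = 0.38161.
Averaging over the posterior, P(blue next | data) = (1/4)(0.024467) + (7/11)(0.49801) + (1/7)(0.0029814) + (4/11)(0.092924) + (4/7)(0.38161) = 0.57532.

0.575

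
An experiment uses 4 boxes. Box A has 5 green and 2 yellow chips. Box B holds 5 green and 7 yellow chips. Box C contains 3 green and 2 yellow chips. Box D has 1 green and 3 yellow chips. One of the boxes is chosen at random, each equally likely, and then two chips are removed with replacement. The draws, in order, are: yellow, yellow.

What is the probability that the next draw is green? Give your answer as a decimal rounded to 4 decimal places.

0.3816

Compute the likelihood of the observed sequence for each case: P(data | box A) = (2/7)(2/7) = 0.081633; P(data | box B) = (7/12)(7/12) = 0.34028; P(data | box C) = (2/5)(2/5) = 0.16; P(data | box D) = (3/4)(3/4) = 0.5625.
Multiplying each by its prior: 1/4 · 0.081633 = 0.020408, 1/4 · 0.34028 = 0.085069, 1/4 · 0.16 = 0.04, 1/4 · 0.5625 = 0.14062; with total 0.2861.
Normalising, the posterior is P(box A | data) = 0.071332, P(box B | data) = 0.29734, P(box C | data) = 0.13981, P(box D | data) = 0.49152.
So P(green next | data) = Σ P(green next | H) P(H | data) = (5/7)(0.071332) + (5/12)(0.29734) + (3/5)(0.13981) + (1/4)(0.49152) = 0.38161.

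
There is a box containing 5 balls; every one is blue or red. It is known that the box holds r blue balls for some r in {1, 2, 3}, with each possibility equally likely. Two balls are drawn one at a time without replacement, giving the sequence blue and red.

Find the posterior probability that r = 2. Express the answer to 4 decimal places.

0.3750

For each hypothesis, P(data | H) works out to: P(data | r = 1) = (1/5)(4/4) = 1/5; P(data | r = 2) = (2/5)(3/4) = 3/10; P(data | r = 3) = (3/5)(2/4) = 3/10.
Multiplying each by its prior: 1/3 · 1/5 = 1/15, 1/3 · 3/10 = 1/10, 1/3 · 3/10 = 1/10; summing to 4/15.
So P(r = 2 | data) = (1/10) / (4/15) = 3/8.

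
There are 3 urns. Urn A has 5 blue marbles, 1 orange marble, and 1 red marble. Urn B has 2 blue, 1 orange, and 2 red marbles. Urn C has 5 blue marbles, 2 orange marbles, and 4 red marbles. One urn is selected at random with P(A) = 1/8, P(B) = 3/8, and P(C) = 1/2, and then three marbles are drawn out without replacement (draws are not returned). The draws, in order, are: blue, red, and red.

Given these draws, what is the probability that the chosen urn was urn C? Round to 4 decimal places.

For each hypothesis, P(data | H) works out to: P(data | urn A) = (5/7)(1/6)(0/5) = 0; P(data | urn B) = (2/5)(2/4)(1/3) = 0.066667; P(data | urn C) = (5/11)(4/10)(3/9) = 0.060606.
Weighting by the prior gives 1/8 · 0 = 0, 3/8 · 0.066667 = 0.025, 1/2 · 0.060606 = 0.030303; summing to 0.055303.
So P(urn C | data) = (0.030303) / (0.055303) = 0.54795.

0.5479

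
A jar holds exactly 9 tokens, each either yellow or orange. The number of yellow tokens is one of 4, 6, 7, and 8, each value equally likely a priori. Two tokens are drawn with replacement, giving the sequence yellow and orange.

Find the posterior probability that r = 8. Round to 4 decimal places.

For each hypothesis, P(data | H) works out to: P(data | r = 4) = (4/9)(5/9) = 20/81; P(data | r = 6) = (6/9)(3/9) = 2/9; P(data | r = 7) = (7/9)(2/9) = 14/81; P(data | r = 8) = (8/9)(1/9) = 8/81.
Multiplying each by its prior: 1/4 · 20/81 = 5/81, 1/4 · 2/9 = 1/18, 1/4 · 14/81 = 7/162, 1/4 · 8/81 = 2/81; these sum to 5/27.
So P(r = 8 | data) = (2/81) / (5/27) = 2/15.

0.1333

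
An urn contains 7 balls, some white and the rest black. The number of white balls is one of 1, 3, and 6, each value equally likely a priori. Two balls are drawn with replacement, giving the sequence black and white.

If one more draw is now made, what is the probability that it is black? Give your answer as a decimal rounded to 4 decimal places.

The likelihood of the observed sequence under each hypothesis: P(data | r = 1) = (6/7)(1/7) = 6/49; P(data | r = 3) = (4/7)(3/7) = 12/49; P(data | r = 6) = (1/7)(6/7) = 6/49.
Multiplying each by its prior: 1/3 · 6/49 = 2/49, 1/3 · 12/49 = 4/49, 1/3 · 6/49 = 2/49; these sum to 8/49.
Dividing through by the total gives posterior P(r = 1 | data) = 1/4, P(r = 3 | data) = 1/2, P(r = 6 | data) = 1/4.
The predictive probability is P(black next | data) = (6/7)(1/4) + (4/7)(1/2) + (1/7)(1/4) = 15/28.

0.5357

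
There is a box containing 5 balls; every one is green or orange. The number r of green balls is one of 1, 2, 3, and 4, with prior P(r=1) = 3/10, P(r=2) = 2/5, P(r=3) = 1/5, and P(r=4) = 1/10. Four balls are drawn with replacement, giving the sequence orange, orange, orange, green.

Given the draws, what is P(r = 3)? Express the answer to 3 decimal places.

For each hypothesis, P(data | H) works out to: P(data | r = 1) = (4/5)(4/5)(4/5)(1/5) = 0.1024; P(data | r = 2) = (3/5)(3/5)(3/5)(2/5) = 0.0864; P(data | r = 3) = (2/5)(2/5)(2/5)(3/5) = 0.0384; P(data | r = 4) = (1/5)(1/5)(1/5)(4/5) = 0.0064.
Weighting by the prior gives 3/10 · 0.1024 = 0.03072, 2/5 · 0.0864 = 0.03456, 1/5 · 0.0384 = 0.00768, 1/10 · 0.0064 = 0.00064; summing to 0.0736.
By Bayes' rule, P(r = 3 | data) = (0.00768) / (0.0736) = 0.10435.

0.104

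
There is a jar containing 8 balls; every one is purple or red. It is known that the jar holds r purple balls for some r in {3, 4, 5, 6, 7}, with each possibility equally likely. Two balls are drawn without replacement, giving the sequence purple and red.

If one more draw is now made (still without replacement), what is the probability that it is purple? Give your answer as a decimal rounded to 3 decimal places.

0.615

Under each hypothesis, the probability of the observed sequence is: P(data | r = 3) = (3/8)(5/7) = 15/56; P(data | r = 4) = (4/8)(4/7) = 2/7; P(data | r = 5) = (5/8)(3/7) = 15/56; P(data | r = 6) = (6/8)(2/7) = 3/14; P(data | r = 7) = (7/8)(1/7) = 1/8.
Weighting by the prior gives 1/5 · 15/56 = 3/56, 1/5 · 2/7 = 2/35, 1/5 · 15/56 = 3/56, 1/5 · 3/14 = 3/70, 1/5 · 1/8 = 1/40; with total 13/56.
The posterior is then P(r = 3 | data) = 3/13, P(r = 4 | data) = 16/65, P(r = 5 | data) = 3/13, P(r = 6 | data) = 12/65, P(r = 7 | data) = 7/65.
So P(purple next | data) = Σ P(purple next | H) P(H | data) = (1/3)(3/13) + (1/2)(16/65) + (2/3)(3/13) + (5/6)(12/65) + (1)(7/65) = 8/13.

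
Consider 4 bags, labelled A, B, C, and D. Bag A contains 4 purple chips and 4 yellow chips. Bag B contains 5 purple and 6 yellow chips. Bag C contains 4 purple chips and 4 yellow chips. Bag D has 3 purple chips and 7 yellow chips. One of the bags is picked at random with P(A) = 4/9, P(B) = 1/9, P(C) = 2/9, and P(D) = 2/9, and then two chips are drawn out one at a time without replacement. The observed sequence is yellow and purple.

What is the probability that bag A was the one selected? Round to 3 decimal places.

Under each hypothesis, the probability of the observed sequence is: P(data | bag A) = (4/8)(4/7) = 0.28571; P(data | bag B) = (6/11)(5/10) = 0.27273; P(data | bag C) = (4/8)(4/7) = 0.28571; P(data | bag D) = (7/10)(3/9) = 0.23333.
The prior-weighted likelihoods are 4/9 · 0.28571 = 0.12698, 1/9 · 0.27273 = 0.030303, 2/9 · 0.28571 = 0.063492, 2/9 · 0.23333 = 0.051852; these sum to 0.27263.
So P(bag A | data) = (0.12698) / (0.27263) = 0.46577.

0.466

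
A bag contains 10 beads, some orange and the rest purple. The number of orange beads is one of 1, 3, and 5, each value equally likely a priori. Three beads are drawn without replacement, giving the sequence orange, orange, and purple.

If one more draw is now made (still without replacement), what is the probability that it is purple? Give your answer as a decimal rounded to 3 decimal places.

0.656

Compute the likelihood of the observed sequence for each case: P(data | r = 1) = (1/10)(0/9) = 0; P(data | r = 3) = (3/10)(2/9)(7/8) = 0.058333; P(data | r = 5) = (5/10)(4/9)(5/8) = 0.13889.
Weighting by the prior gives 1/3 · 0 = 0, 1/3 · 0.058333 = 0.019444, 1/3 · 0.13889 = 0.046296; these sum to 0.065741.
Normalising, the posterior is P(r = 1 | data) = 0, P(r = 3 | data) = 0.29577, P(r = 5 | data) = 0.70423.
The predictive probability is P(purple next | data) = (6/7)(0.29577) + (4/7)(0.70423) = 0.65594.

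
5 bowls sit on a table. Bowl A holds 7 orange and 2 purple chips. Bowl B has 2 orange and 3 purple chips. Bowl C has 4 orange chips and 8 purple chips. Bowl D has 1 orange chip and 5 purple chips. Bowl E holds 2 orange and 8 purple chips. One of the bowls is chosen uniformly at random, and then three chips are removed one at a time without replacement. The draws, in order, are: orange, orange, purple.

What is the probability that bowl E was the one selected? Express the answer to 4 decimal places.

Compute the likelihood of the observed sequence for each case: P(data | bowl A) = (7/9)(6/8)(2/7) = 0.16667; P(data | bowl B) = (2/5)(1/4)(3/3) = 0.1; P(data | bowl C) = (4/12)(3/11)(8/10) = 0.072727; P(data | bowl D) = (1/6)(0/5) = 0; P(data | bowl E) = (2/10)(1/9)(8/8) = 0.022222.
Weighting by the prior gives 1/5 · 0.16667 = 0.033333, 1/5 · 0.1 = 0.02, 1/5 · 0.072727 = 0.014545, 1/5 · 0 = 0, 1/5 · 0.022222 = 0.0044444; these sum to 0.072323.
By Bayes' rule, P(bowl E | data) = (0.0044444) / (0.072323) = 0.061453.

0.0615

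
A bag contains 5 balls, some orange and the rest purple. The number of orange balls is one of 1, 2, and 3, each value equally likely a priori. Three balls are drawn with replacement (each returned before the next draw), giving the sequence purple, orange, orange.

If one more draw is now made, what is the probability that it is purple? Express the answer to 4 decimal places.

For each hypothesis, P(data | H) works out to: P(data | r = 1) = (4/5)(1/5)(1/5) = 4/125; P(data | r = 2) = (3/5)(2/5)(2/5) = 12/125; P(data | r = 3) = (2/5)(3/5)(3/5) = 18/125.
Multiplying each by its prior: 1/3 · 4/125 = 4/375, 1/3 · 12/125 = 4/125, 1/3 · 18/125 = 6/125; with total 34/375.
Normalising, the posterior is P(r = 1 | data) = 2/17, P(r = 2 | data) = 6/17, P(r = 3 | data) = 9/17.
The predictive probability is P(purple next | data) = (4/5)(2/17) + (3/5)(6/17) + (2/5)(9/17) = 44/85.

0.5176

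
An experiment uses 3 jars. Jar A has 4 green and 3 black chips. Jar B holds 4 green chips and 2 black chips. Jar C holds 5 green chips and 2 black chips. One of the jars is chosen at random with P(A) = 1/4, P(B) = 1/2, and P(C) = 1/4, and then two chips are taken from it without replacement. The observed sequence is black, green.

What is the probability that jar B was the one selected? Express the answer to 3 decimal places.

Compute the likelihood of the observed sequence for each case: P(data | jar A) = (3/7)(4/6) = 2/7; P(data | jar B) = (2/6)(4/5) = 4/15; P(data | jar C) = (2/7)(5/6) = 5/21.
The prior-weighted likelihoods are 1/4 · 2/7 = 1/14, 1/2 · 4/15 = 2/15, 1/4 · 5/21 = 5/84; these sum to 37/140.
So P(jar B | data) = (2/15) / (37/140) = 56/111.

0.505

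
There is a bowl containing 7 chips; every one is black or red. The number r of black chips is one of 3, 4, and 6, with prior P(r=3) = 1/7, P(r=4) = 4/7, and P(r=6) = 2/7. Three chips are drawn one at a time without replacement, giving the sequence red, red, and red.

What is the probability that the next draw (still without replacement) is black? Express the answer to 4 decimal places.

The likelihood of the observed sequence under each hypothesis: P(data | r = 3) = (4/7)(3/6)(2/5) = 4/35; P(data | r = 4) = (3/7)(2/6)(1/5) = 1/35; P(data | r = 6) = (1/7)(0/6) = 0.
Weighting by the prior gives 1/7 · 4/35 = 4/245, 4/7 · 1/35 = 4/245, 2/7 · 0 = 0; with total 8/245.
The posterior is then P(r = 3 | data) = 1/2, P(r = 4 | data) = 1/2, P(r = 6 | data) = 0.
Averaging over the posterior, P(black next | data) = (3/4)(1/2) + (1)(1/2) = 7/8.

0.8750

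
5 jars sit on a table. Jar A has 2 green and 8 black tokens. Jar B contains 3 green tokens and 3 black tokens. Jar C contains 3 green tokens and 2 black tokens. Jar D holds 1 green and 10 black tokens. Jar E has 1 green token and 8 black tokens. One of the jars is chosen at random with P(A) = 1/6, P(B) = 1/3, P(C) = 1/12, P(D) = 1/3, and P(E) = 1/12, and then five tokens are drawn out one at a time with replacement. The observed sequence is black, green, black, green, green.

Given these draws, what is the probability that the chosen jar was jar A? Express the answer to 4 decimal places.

Under each hypothesis, the probability of the observed sequence is: P(data | jar A) = (8/10)(2/10)(8/10)(2/10)(2/10) = 0.00512; P(data | jar B) = (3/6)(3/6)(3/6)(3/6)(3/6) = 0.03125; P(data | jar C) = (2/5)(3/5)(2/5)(3/5)(3/5) = 0.03456; P(data | jar D) = (10/11)(1/11)(10/11)(1/11)(1/11) = 0.00062092; P(data | jar E) = (8/9)(1/9)(8/9)(1/9)(1/9) = 0.0010838.
The prior-weighted likelihoods are 1/6 · 0.00512 = 0.00085333, 1/3 · 0.03125 = 0.010417, 1/12 · 0.03456 = 0.00288, 1/3 · 0.00062092 = 0.00020697, 1/12 · 0.0010838 = 9.032e-05; these sum to 0.014447.
So P(jar A | data) = (0.00085333) / (0.014447) = 0.059065.

0.0591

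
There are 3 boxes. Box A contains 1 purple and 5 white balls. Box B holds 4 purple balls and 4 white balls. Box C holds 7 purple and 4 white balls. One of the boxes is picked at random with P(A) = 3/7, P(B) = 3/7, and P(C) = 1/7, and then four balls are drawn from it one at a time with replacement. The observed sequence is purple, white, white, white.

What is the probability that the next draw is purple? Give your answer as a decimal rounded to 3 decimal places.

0.318

The likelihood of the observed sequence under each hypothesis: P(data | box A) = (1/6)(5/6)(5/6)(5/6) = 0.096451; P(data | box B) = (4/8)(4/8)(4/8)(4/8) = 0.0625; P(data | box C) = (7/11)(4/11)(4/11)(4/11) = 0.030599.
Weighting by the prior gives 3/7 · 0.096451 = 0.041336, 3/7 · 0.0625 = 0.026786, 1/7 · 0.030599 = 0.0043713; these sum to 0.072493.
Normalising, the posterior is P(box A | data) = 0.57021, P(box B | data) = 0.36949, P(box C | data) = 0.060299.
The predictive probability is P(purple next | data) = (1/6)(0.57021) + (1/2)(0.36949) + (7/11)(0.060299) = 0.31815.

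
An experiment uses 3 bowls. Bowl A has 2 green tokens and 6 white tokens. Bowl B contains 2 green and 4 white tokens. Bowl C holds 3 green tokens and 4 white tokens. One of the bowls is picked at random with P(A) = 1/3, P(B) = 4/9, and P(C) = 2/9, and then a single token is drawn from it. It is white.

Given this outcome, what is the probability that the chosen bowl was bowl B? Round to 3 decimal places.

0.440

For each hypothesis, P(data | H) works out to: P(data | bowl A) = (6/8) = 3/4; P(data | bowl B) = (4/6) = 2/3; P(data | bowl C) = (4/7) = 4/7.
Weighting by the prior gives 1/3 · 3/4 = 1/4, 4/9 · 2/3 = 8/27, 2/9 · 4/7 = 8/63; with total 509/756.
So P(bowl B | data) = (8/27) / (509/756) = 224/509.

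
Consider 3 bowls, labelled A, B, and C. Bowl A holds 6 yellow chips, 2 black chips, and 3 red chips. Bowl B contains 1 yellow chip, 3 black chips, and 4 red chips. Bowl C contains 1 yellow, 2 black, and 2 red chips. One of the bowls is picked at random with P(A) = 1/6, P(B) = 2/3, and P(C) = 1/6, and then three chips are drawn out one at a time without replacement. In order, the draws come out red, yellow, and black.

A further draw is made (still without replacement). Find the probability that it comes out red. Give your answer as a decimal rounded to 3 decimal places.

For each hypothesis, P(data | H) works out to: P(data | bowl A) = (3/11)(6/10)(2/9) = 0.036364; P(data | bowl B) = (4/8)(1/7)(3/6) = 0.035714; P(data | bowl C) = (2/5)(1/4)(2/3) = 0.066667.
Weighting by the prior gives 1/6 · 0.036364 = 0.0060606, 2/3 · 0.035714 = 0.02381, 1/6 · 0.066667 = 0.011111; with total 0.040981.
Dividing through by the total gives posterior P(bowl A | data) = 0.14789, P(bowl B | data) = 0.58099, P(bowl C | data) = 0.27113.
The predictive probability is P(red next | data) = (1/4)(0.14789) + (3/5)(0.58099) + (1/2)(0.27113) = 0.52113.

0.521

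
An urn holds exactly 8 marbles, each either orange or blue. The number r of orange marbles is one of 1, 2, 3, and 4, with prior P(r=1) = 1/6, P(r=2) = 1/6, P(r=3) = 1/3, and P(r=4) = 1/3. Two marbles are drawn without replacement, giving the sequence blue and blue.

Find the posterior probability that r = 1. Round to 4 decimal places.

0.3088

For each hypothesis, P(data | H) works out to: P(data | r = 1) = (7/8)(6/7) = 3/4; P(data | r = 2) = (6/8)(5/7) = 15/28; P(data | r = 3) = (5/8)(4/7) = 5/14; P(data | r = 4) = (4/8)(3/7) = 3/14.
Multiplying each by its prior: 1/6 · 3/4 = 1/8, 1/6 · 15/28 = 5/56, 1/3 · 5/14 = 5/42, 1/3 · 3/14 = 1/14; these sum to 17/42.
Hence P(r = 1 | data) = (1/8) / (17/42) = 21/68.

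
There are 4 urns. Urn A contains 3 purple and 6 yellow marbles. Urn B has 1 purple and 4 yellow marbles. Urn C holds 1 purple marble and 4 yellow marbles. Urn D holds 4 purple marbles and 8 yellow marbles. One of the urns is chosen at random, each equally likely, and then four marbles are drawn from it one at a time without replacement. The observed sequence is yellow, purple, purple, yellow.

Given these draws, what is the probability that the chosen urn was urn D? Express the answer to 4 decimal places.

The likelihood of the observed sequence under each hypothesis: P(data | urn A) = (6/9)(3/8)(2/7)(5/6) = 0.059524; P(data | urn B) = (4/5)(1/4)(0/3) = 0; P(data | urn C) = (4/5)(1/4)(0/3) = 0; P(data | urn D) = (8/12)(4/11)(3/10)(7/9) = 0.056566.
Multiplying each by its prior: 1/4 · 0.059524 = 0.014881, 1/4 · 0 = 0, 1/4 · 0 = 0, 1/4 · 0.056566 = 0.014141; summing to 0.029022.
Hence P(urn D | data) = (0.014141) / (0.029022) = 0.48726.

0.4873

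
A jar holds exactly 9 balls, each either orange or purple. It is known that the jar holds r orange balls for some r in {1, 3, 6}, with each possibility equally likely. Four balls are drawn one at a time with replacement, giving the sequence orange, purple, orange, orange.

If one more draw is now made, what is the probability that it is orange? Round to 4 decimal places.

For each hypothesis, P(data | H) works out to: P(data | r = 1) = (1/9)(8/9)(1/9)(1/9) = 0.0012193; P(data | r = 3) = (3/9)(6/9)(3/9)(3/9) = 0.024691; P(data | r = 6) = (6/9)(3/9)(6/9)(6/9) = 0.098765.
Multiplying each by its prior: 1/3 · 0.0012193 = 0.00040644, 1/3 · 0.024691 = 0.0082305, 1/3 · 0.098765 = 0.032922; with total 0.041559.
Dividing through by the total gives posterior P(r = 1 | data) = 0.00978, P(r = 3 | data) = 0.19804, P(r = 6 | data) = 0.79218.
So P(orange next | data) = Σ P(orange next | H) P(H | data) = (1/9)(0.00978) + (1/3)(0.19804) + (2/3)(0.79218) = 0.59522.

0.5952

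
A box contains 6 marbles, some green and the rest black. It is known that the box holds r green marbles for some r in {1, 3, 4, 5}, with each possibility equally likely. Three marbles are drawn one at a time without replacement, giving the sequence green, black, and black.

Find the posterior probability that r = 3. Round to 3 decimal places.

Compute the likelihood of the observed sequence for each case: P(data | r = 1) = (1/6)(5/5)(4/4) = 1/6; P(data | r = 3) = (3/6)(3/5)(2/4) = 3/20; P(data | r = 4) = (4/6)(2/5)(1/4) = 1/15; P(data | r = 5) = (5/6)(1/5)(0/4) = 0.
The prior-weighted likelihoods are 1/4 · 1/6 = 1/24, 1/4 · 3/20 = 3/80, 1/4 · 1/15 = 1/60, 1/4 · 0 = 0; these sum to 23/240.
Therefore the posterior P(r = 3 | data) = (3/80) / (23/240) = 9/23.

0.391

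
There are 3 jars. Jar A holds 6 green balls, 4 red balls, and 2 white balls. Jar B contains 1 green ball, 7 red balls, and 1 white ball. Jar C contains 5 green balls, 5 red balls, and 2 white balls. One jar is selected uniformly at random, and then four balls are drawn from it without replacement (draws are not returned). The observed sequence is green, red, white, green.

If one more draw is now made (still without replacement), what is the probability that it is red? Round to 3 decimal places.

0.432

The likelihood of the observed sequence under each hypothesis: P(data | jar A) = (6/12)(4/11)(2/10)(5/9) = 2/99; P(data | jar B) = (1/9)(7/8)(1/7)(0/6) = 0; P(data | jar C) = (5/12)(5/11)(2/10)(4/9) = 5/297.
The prior-weighted likelihoods are 1/3 · 2/99 = 2/297, 1/3 · 0 = 0, 1/3 · 5/297 = 5/891; with total 1/81.
Normalising, the posterior is P(jar A | data) = 6/11, P(jar B | data) = 0, P(jar C | data) = 5/11.
The predictive probability is P(red next | data) = (3/8)(6/11) + (1/2)(5/11) = 19/44.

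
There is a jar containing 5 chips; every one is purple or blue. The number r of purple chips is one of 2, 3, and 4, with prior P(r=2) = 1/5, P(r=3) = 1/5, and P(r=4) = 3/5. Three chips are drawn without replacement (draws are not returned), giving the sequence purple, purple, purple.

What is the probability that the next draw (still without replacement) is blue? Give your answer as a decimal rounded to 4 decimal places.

Under each hypothesis, the probability of the observed sequence is: P(data | r = 2) = (2/5)(1/4)(0/3) = 0; P(data | r = 3) = (3/5)(2/4)(1/3) = 1/10; P(data | r = 4) = (4/5)(3/4)(2/3) = 2/5.
Multiplying each by its prior: 1/5 · 0 = 0, 1/5 · 1/10 = 1/50, 3/5 · 2/5 = 6/25; these sum to 13/50.
The posterior is then P(r = 2 | data) = 0, P(r = 3 | data) = 1/13, P(r = 4 | data) = 12/13.
So P(blue next | data) = Σ P(blue next | H) P(H | data) = (1)(1/13) + (1/2)(12/13) = 7/13.

0.5385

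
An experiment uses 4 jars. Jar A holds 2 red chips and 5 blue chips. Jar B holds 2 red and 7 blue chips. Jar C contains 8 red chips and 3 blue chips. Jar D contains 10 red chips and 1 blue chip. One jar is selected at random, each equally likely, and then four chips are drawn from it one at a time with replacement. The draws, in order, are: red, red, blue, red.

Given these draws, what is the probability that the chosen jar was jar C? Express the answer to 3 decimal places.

0.529

For each hypothesis, P(data | H) works out to: P(data | jar A) = (2/7)(2/7)(5/7)(2/7) = 0.01666; P(data | jar B) = (2/9)(2/9)(7/9)(2/9) = 0.0085353; P(data | jar C) = (8/11)(8/11)(3/11)(8/11) = 0.10491; P(data | jar D) = (10/11)(10/11)(1/11)(10/11) = 0.068301.
Multiplying each by its prior: 1/4 · 0.01666 = 0.0041649, 1/4 · 0.0085353 = 0.0021338, 1/4 · 0.10491 = 0.026228, 1/4 · 0.068301 = 0.017075; with total 0.049602.
Hence P(jar C | data) = (0.026228) / (0.049602) = 0.52877.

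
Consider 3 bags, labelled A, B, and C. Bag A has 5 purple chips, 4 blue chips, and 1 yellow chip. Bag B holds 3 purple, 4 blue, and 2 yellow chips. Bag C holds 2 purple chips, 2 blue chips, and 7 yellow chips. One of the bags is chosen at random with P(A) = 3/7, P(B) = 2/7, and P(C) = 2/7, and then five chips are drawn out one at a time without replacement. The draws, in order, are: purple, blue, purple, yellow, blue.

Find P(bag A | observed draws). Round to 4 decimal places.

The likelihood of the observed sequence under each hypothesis: P(data | bag A) = (5/10)(4/9)(4/8)(1/7)(3/6) = 0.0079365; P(data | bag B) = (3/9)(4/8)(2/7)(2/6)(3/5) = 0.0095238; P(data | bag C) = (2/11)(2/10)(1/9)(7/8)(1/7) = 0.00050505.
Weighting by the prior gives 3/7 · 0.0079365 = 0.0034014, 2/7 · 0.0095238 = 0.0027211, 2/7 · 0.00050505 = 0.0001443; these sum to 0.0062667.
Therefore the posterior P(bag A | data) = (0.0034014) / (0.0062667) = 0.54276.

0.5428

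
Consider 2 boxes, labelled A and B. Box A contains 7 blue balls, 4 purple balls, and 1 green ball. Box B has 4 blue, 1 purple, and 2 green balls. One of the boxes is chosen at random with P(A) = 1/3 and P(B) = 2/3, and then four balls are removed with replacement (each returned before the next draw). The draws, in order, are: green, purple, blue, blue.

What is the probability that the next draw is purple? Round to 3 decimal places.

0.193

Compute the likelihood of the observed sequence for each case: P(data | box A) = (1/12)(4/12)(7/12)(7/12) = 0.0094522; P(data | box B) = (2/7)(1/7)(4/7)(4/7) = 0.013328.
The prior-weighted likelihoods are 1/3 · 0.0094522 = 0.0031507, 2/3 · 0.013328 = 0.0088852; these sum to 0.012036.
Dividing through by the total gives posterior P(box A | data) = 0.26178, P(box B | data) = 0.73822.
Averaging over the posterior, P(purple next | data) = (1/3)(0.26178) + (1/7)(0.73822) = 0.19272.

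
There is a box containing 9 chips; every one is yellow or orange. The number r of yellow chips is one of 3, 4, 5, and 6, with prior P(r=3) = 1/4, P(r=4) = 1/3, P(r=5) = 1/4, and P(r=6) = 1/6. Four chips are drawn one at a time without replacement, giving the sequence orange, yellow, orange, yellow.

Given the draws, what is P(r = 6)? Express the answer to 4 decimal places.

0.1395

The likelihood of the observed sequence under each hypothesis: P(data | r = 3) = (6/9)(3/8)(5/7)(2/6) = 0.059524; P(data | r = 4) = (5/9)(4/8)(4/7)(3/6) = 0.079365; P(data | r = 5) = (4/9)(5/8)(3/7)(4/6) = 0.079365; P(data | r = 6) = (3/9)(6/8)(2/7)(5/6) = 0.059524.
Multiplying each by its prior: 1/4 · 0.059524 = 0.014881, 1/3 · 0.079365 = 0.026455, 1/4 · 0.079365 = 0.019841, 1/6 · 0.059524 = 0.0099206; with total 0.071098.
Hence P(r = 6 | data) = (0.0099206) / (0.071098) = 0.13953.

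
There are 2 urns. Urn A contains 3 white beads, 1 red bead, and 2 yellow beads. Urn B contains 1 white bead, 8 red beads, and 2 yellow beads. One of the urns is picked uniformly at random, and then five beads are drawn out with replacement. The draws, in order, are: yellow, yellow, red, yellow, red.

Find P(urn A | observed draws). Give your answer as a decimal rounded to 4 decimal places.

0.2445

Compute the likelihood of the observed sequence for each case: P(data | urn A) = (2/6)(2/6)(1/6)(2/6)(1/6) = 0.0010288; P(data | urn B) = (2/11)(2/11)(8/11)(2/11)(8/11) = 0.0031791.
Multiplying each by its prior: 1/2 · 0.0010288 = 0.0005144, 1/2 · 0.0031791 = 0.0015896; these sum to 0.002104.
So P(urn A | data) = (0.0005144) / (0.002104) = 0.24449.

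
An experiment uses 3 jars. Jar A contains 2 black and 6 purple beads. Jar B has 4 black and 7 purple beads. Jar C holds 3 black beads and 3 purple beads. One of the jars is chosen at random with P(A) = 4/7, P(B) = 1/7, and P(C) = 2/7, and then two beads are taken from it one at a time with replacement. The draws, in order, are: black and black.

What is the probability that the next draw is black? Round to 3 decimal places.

0.409

Under each hypothesis, the probability of the observed sequence is: P(data | jar A) = (2/8)(2/8) = 1/16; P(data | jar B) = (4/11)(4/11) = 16/121; P(data | jar C) = (3/6)(3/6) = 1/4.
Weighting by the prior gives 4/7 · 1/16 = 1/28, 1/7 · 16/121 = 16/847, 2/7 · 1/4 = 1/14; with total 61/484.
Dividing through by the total gives posterior P(jar A | data) = 0.28337, P(jar B | data) = 0.14988, P(jar C | data) = 0.56674.
Averaging over the posterior, P(black next | data) = (1/4)(0.28337) + (4/11)(0.14988) + (1/2)(0.56674) = 0.40872.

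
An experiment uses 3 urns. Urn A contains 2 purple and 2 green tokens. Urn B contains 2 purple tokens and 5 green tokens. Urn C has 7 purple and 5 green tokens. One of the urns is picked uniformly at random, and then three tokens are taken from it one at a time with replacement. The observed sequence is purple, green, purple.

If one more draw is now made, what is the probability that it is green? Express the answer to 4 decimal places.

The likelihood of the observed sequence under each hypothesis: P(data | urn A) = (2/4)(2/4)(2/4) = 0.125; P(data | urn B) = (2/7)(5/7)(2/7) = 0.058309; P(data | urn C) = (7/12)(5/12)(7/12) = 0.14178.
Weighting by the prior gives 1/3 · 0.125 = 0.041667, 1/3 · 0.058309 = 0.019436, 1/3 · 0.14178 = 0.047261; with total 0.10836.
Dividing through by the total gives posterior P(urn A | data) = 0.38451, P(urn B | data) = 0.17936, P(urn C | data) = 0.43613.
Averaging over the posterior, P(green next | data) = (1/2)(0.38451) + (5/7)(0.17936) + (5/12)(0.43613) = 0.50209.

0.5021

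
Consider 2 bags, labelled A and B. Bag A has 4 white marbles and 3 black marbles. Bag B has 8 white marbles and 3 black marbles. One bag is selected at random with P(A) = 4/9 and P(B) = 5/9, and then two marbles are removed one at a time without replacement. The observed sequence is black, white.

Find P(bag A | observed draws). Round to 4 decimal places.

0.5116

Compute the likelihood of the observed sequence for each case: P(data | bag A) = (3/7)(4/6) = 2/7; P(data | bag B) = (3/11)(8/10) = 12/55.
Multiplying each by its prior: 4/9 · 2/7 = 8/63, 5/9 · 12/55 = 4/33; these sum to 172/693.
So P(bag A | data) = (8/63) / (172/693) = 22/43.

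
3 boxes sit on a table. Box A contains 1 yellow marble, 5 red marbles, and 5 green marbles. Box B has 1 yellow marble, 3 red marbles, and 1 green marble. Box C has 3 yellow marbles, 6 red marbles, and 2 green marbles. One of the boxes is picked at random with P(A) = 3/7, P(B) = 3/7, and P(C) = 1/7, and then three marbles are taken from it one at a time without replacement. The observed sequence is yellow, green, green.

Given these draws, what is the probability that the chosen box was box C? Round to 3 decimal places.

For each hypothesis, P(data | H) works out to: P(data | box A) = (1/11)(5/10)(4/9) = 0.020202; P(data | box B) = (1/5)(1/4)(0/3) = 0; P(data | box C) = (3/11)(2/10)(1/9) = 0.0060606.
Multiplying each by its prior: 3/7 · 0.020202 = 0.008658, 3/7 · 0 = 0, 1/7 · 0.0060606 = 0.0008658; summing to 0.0095238.
By Bayes' rule, P(box C | data) = (0.0008658) / (0.0095238) = 0.090909.

0.091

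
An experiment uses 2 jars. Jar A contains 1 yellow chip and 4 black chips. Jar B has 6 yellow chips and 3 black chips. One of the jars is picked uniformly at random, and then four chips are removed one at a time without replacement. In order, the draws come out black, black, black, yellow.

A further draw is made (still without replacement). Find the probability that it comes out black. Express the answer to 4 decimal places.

0.9438

Compute the likelihood of the observed sequence for each case: P(data | jar A) = (4/5)(3/4)(2/3)(1/2) = 1/5; P(data | jar B) = (3/9)(2/8)(1/7)(6/6) = 1/84.
Multiplying each by its prior: 1/2 · 1/5 = 1/10, 1/2 · 1/84 = 1/168; these sum to 89/840.
Dividing through by the total gives posterior P(jar A | data) = 84/89, P(jar B | data) = 5/89.
So P(black next | data) = Σ P(black next | H) P(H | data) = (1)(84/89) + (0)(5/89) = 84/89.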